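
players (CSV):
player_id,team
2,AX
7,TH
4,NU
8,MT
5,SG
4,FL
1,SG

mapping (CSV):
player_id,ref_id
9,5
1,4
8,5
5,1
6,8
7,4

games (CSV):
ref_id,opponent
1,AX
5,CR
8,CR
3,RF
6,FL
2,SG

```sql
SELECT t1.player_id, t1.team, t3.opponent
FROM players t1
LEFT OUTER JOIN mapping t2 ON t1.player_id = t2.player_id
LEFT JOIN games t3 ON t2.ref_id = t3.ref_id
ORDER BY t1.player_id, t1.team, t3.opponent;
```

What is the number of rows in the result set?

Step 1 — t1 LEFT JOIN t2 on player_id → 7 row(s).
Then LEFT JOIN `games t3` on ref_id: each of those 7 rows is kept; rows whose t2.ref_id has no match in t3 get NULL for t3's columns.
Result: 7 row(s).

7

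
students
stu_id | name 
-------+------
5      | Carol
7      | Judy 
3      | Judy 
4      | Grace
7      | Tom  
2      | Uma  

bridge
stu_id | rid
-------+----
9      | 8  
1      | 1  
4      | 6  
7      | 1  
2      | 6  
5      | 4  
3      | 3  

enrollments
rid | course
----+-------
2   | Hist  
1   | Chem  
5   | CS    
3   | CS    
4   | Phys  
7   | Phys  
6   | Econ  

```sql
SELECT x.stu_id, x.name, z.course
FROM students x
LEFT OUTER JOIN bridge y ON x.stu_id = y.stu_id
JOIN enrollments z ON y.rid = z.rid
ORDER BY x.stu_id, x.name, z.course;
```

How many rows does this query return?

6

Joins associate left-to-right: students LEFT JOIN bridge on stu_id gives 6 intermediate row(s).
Then INNER JOIN `enrollments z` on rid: keep only rows whose y.rid appears in z.
Result: 6 row(s).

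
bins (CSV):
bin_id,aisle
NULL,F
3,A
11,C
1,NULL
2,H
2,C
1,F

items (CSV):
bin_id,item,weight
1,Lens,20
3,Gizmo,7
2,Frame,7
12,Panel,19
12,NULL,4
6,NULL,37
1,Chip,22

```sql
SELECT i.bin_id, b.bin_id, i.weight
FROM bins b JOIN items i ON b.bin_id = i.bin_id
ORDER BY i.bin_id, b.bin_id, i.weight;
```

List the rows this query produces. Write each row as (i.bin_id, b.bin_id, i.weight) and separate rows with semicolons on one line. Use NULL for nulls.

(1, 1, 20); (1, 1, 20); (1, 1, 22); (1, 1, 22); (2, 2, 7); (2, 2, 7); (3, 3, 7)

INNER JOIN keeps only pairs where the ON condition holds.
Matching on b.bin_id = i.bin_id. A NULL in a compared column never satisfies the condition.
- bin_id=NULL: no matching i row, dropped.
- bin_id=3: 1 matching i row(s), so 1 row(s) emitted.
- bin_id=11: no matching i row, dropped.
- bin_id=1: 2 matching i row(s), so 2 row(s) emitted.
- bin_id=2: 1 matching i row(s), so 1 row(s) emitted.
- bin_id=2: 1 matching i row(s), so 1 row(s) emitted.
- bin_id=1: 2 matching i row(s), so 2 row(s) emitted.
After projecting and ordering:
i.bin_id | b.bin_id | i.weight
1 | 1 | 20
1 | 1 | 20
1 | 1 | 22
1 | 1 | 22
2 | 2 | 7
2 | 2 | 7
3 | 3 | 7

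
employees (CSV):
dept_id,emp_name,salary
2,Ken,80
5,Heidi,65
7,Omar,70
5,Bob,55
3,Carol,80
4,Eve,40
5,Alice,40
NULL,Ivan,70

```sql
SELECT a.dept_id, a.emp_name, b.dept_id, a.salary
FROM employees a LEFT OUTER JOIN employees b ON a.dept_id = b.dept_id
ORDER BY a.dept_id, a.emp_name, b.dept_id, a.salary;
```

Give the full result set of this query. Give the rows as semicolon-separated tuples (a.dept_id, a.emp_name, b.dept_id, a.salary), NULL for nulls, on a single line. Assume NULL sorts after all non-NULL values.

LEFT JOIN keeps every row from `employees a`; unmatched rows get NULL for `employees b`'s columns.
Matching on a.dept_id = b.dept_id. A NULL in a compared column never satisfies the condition.
- a (dept_id=2) pairs with 1 row(s) of b.
- a (dept_id=5) pairs with 3 row(s) of b.
- a (dept_id=7) pairs with 1 row(s) of b.
- a (dept_id=5) pairs with 3 row(s) of b.
- a (dept_id=3) pairs with 1 row(s) of b.
- a (dept_id=4) pairs with 1 row(s) of b.
- a (dept_id=5) pairs with 3 row(s) of b.
- a (dept_id=NULL) has no partner → padded with NULL.

(2, Ken, 2, 80); (3, Carol, 3, 80); (4, Eve, 4, 40); (5, Alice, 5, 40); (5, Alice, 5, 40); (5, Alice, 5, 40); (5, Bob, 5, 55); (5, Bob, 5, 55); (5, Bob, 5, 55); (5, Heidi, 5, 65); (5, Heidi, 5, 65); (5, Heidi, 5, 65); (7, Omar, 7, 70); (NULL, Ivan, NULL, 70)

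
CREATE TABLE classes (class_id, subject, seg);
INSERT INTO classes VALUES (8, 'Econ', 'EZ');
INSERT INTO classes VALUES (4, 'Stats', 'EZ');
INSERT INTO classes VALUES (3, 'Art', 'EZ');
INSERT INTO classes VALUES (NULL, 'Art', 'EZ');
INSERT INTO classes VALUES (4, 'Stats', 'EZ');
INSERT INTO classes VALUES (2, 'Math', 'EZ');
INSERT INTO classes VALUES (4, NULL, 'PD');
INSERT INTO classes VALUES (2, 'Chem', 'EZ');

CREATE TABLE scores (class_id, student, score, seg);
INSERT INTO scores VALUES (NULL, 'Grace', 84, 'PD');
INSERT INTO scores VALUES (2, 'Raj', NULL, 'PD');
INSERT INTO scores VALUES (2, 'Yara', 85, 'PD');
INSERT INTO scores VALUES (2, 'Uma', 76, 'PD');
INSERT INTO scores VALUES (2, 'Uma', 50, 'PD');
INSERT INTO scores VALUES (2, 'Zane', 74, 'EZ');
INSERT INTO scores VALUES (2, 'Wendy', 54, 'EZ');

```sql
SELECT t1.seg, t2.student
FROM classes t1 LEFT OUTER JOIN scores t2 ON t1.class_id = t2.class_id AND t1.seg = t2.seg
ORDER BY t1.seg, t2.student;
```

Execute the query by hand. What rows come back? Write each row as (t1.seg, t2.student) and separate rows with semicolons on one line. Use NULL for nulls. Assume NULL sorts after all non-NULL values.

(EZ, Wendy); (EZ, Wendy); (EZ, Zane); (EZ, Zane); (EZ, NULL); (EZ, NULL); (EZ, NULL); (EZ, NULL); (EZ, NULL); (PD, NULL)

LEFT JOIN keeps every row from `classes`; unmatched rows get NULL for `scores`'s columns.
Matching on t1.class_id = t2.class_id AND t1.seg = t2.seg. A NULL in a compared column never satisfies the condition.
Matched pairs: 4; unmatched t1 rows kept: 6.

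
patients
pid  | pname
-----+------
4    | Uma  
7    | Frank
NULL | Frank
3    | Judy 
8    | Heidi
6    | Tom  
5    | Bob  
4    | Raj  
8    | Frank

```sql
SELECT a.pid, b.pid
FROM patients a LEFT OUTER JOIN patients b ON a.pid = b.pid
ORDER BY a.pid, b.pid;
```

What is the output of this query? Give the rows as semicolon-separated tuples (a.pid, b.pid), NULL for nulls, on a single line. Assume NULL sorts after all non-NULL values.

(3, 3); (4, 4); (4, 4); (4, 4); (4, 4); (5, 5); (6, 6); (7, 7); (8, 8); (8, 8); (8, 8); (8, 8); (NULL, NULL)

LEFT JOIN keeps every row from `patients a`; unmatched rows get NULL for `patients b`'s columns.
Matching on a.pid = b.pid. A NULL in a compared column never satisfies the condition.
Matched pairs: 12; unmatched a rows kept: 1.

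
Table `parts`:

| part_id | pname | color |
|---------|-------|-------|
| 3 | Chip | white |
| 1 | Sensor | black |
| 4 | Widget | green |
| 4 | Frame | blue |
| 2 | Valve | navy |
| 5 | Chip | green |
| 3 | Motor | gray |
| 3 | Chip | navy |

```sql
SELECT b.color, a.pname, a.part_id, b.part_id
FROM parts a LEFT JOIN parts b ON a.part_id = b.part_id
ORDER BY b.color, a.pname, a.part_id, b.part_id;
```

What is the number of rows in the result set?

LEFT JOIN keeps every row from `parts a`; unmatched rows get NULL for `parts b`'s columns.
Matching on a.part_id = b.part_id.
- part_id=3: 3 matching b row(s), so 3 row(s) emitted.
- part_id=1: 1 matching b row(s), so 1 row(s) emitted.
- part_id=4: 2 matching b row(s), so 2 row(s) emitted.
- part_id=4: 2 matching b row(s), so 2 row(s) emitted.
- part_id=2: 1 matching b row(s), so 1 row(s) emitted.
- part_id=5: 1 matching b row(s), so 1 row(s) emitted.
- part_id=3: 3 matching b row(s), so 3 row(s) emitted.
- part_id=3: 3 matching b row(s), so 3 row(s) emitted.
Total: 16 rows.

16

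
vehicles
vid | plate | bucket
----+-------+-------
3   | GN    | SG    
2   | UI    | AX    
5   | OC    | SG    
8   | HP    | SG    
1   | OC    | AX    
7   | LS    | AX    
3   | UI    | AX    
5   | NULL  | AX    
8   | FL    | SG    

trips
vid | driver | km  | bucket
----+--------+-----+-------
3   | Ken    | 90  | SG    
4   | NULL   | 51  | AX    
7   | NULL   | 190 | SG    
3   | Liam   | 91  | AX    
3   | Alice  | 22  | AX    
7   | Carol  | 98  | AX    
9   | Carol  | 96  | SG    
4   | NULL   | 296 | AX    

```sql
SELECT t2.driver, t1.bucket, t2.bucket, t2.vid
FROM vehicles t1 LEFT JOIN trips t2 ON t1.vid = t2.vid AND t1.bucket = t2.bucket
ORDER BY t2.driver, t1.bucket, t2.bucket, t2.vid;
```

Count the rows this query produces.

10

LEFT JOIN keeps every row from `vehicles`; unmatched rows get NULL for `trips`'s columns.
Matching on t1.vid = t2.vid AND t1.bucket = t2.bucket.
- vid=3, bucket=SG: 1 matching t2 row(s), so 1 row(s) emitted.
- vid=2, bucket=AX: no t2 row matches, row kept with t2 columns NULL.
- vid=5, bucket=SG: no t2 row matches, row kept with t2 columns NULL.
- vid=8, bucket=SG: no t2 row matches, row kept with t2 columns NULL.
- vid=1, bucket=AX: no t2 row matches, row kept with t2 columns NULL.
- vid=7, bucket=AX: 1 matching t2 row(s), so 1 row(s) emitted.
- vid=3, bucket=AX: 2 matching t2 row(s), so 2 row(s) emitted.
- vid=5, bucket=AX: no t2 row matches, row kept with t2 columns NULL.
- vid=8, bucket=SG: no t2 row matches, row kept with t2 columns NULL.
Total: 4 matched + 6 padded = 10 rows.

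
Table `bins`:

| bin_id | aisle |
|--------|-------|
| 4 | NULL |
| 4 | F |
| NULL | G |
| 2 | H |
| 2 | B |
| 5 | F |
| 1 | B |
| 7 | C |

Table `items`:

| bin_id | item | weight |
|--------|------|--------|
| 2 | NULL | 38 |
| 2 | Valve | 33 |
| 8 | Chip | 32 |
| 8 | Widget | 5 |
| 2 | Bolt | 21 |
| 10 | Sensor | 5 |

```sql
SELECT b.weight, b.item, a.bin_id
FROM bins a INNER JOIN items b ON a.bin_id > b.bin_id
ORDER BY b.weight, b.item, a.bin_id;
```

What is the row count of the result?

INNER JOIN keeps only pairs where the ON condition holds.
Matching on a.bin_id > b.bin_id. A NULL in a compared column never satisfies the condition.
- a row (bin_id=4): matches 3 b row(s) → 3 output row(s).
- a row (bin_id=4): matches 3 b row(s) → 3 output row(s).
- a row (bin_id=NULL): no match → dropped.
- a row (bin_id=2): no match → dropped.
- a row (bin_id=2): no match → dropped.
- a row (bin_id=5): matches 3 b row(s) → 3 output row(s).
- a row (bin_id=1): no match → dropped.
- a row (bin_id=7): matches 3 b row(s) → 3 output row(s).
Total: 12 rows.

12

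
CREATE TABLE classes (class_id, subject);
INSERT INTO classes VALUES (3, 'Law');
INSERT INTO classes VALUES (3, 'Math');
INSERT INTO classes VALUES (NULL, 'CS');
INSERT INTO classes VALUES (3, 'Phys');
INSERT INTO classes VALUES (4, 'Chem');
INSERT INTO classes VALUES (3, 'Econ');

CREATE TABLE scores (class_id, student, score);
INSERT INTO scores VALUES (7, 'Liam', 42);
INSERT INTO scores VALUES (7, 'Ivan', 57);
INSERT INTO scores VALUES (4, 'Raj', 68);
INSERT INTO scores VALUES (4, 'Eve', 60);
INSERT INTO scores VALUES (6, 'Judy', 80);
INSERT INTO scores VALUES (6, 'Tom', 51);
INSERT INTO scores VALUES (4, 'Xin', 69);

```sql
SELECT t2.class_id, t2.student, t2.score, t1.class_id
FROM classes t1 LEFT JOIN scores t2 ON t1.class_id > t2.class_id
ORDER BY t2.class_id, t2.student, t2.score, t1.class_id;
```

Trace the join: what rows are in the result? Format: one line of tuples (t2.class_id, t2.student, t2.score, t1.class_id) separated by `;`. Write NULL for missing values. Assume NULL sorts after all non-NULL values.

LEFT JOIN keeps every row from `classes`; unmatched rows get NULL for `scores`'s columns.
Matching on t1.class_id > t2.class_id. A NULL in a compared column never satisfies the condition.
- t1[0] class_id=3 → no match; kept with NULLs on the t2 side.
- t1[1] class_id=3 → no match; kept with NULLs on the t2 side.
- t1[2] class_id=NULL → no match; kept with NULLs on the t2 side.
- t1[3] class_id=3 → no match; kept with NULLs on the t2 side.
- t1[4] class_id=4 → no match; kept with NULLs on the t2 side.
- t1[5] class_id=3 → no match; kept with NULLs on the t2 side.
After projecting and ordering:
t2.class_id | t2.student | t2.score | t1.class_id
NULL | NULL | NULL | 3
NULL | NULL | NULL | 3
NULL | NULL | NULL | 3
NULL | NULL | NULL | 3
NULL | NULL | NULL | 4
NULL | NULL | NULL | NULL

(NULL, NULL, NULL, 3); (NULL, NULL, NULL, 3); (NULL, NULL, NULL, 3); (NULL, NULL, NULL, 3); (NULL, NULL, NULL, 4); (NULL, NULL, NULL, NULL)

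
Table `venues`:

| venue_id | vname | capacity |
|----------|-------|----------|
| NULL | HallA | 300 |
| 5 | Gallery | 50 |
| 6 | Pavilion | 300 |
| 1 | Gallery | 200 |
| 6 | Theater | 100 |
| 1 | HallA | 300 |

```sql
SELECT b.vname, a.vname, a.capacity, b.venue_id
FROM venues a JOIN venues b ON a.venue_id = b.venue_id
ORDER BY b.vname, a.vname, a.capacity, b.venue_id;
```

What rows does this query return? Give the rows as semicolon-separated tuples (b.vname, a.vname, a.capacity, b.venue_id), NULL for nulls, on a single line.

INNER JOIN keeps only pairs where the ON condition holds.
Matching on a.venue_id = b.venue_id. A NULL in a compared column never satisfies the condition.
Matched pairs: 9.

(Gallery, Gallery, 50, 5); (Gallery, Gallery, 200, 1); (Gallery, HallA, 300, 1); (HallA, Gallery, 200, 1); (HallA, HallA, 300, 1); (Pavilion, Pavilion, 300, 6); (Pavilion, Theater, 100, 6); (Theater, Pavilion, 300, 6); (Theater, Theater, 100, 6)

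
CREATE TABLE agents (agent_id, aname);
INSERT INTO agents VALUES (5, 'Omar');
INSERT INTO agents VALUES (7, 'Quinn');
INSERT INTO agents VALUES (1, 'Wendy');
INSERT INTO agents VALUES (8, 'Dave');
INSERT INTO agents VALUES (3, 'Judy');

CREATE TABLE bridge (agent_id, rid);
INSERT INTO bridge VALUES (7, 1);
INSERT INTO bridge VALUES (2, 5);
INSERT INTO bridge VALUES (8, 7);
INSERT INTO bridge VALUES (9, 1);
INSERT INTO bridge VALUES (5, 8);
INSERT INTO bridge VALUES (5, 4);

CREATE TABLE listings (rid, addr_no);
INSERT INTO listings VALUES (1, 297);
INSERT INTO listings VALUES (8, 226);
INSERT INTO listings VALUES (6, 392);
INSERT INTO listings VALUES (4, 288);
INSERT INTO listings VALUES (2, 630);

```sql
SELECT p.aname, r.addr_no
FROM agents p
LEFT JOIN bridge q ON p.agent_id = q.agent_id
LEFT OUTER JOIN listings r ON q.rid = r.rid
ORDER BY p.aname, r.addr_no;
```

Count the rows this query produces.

Joins associate left-to-right: agents LEFT JOIN bridge on agent_id gives 6 intermediate row(s).
Then LEFT JOIN `listings r` on rid: each of those 6 rows is kept; rows whose q.rid has no match in r get NULL for r's columns.
Result: 6 row(s).

6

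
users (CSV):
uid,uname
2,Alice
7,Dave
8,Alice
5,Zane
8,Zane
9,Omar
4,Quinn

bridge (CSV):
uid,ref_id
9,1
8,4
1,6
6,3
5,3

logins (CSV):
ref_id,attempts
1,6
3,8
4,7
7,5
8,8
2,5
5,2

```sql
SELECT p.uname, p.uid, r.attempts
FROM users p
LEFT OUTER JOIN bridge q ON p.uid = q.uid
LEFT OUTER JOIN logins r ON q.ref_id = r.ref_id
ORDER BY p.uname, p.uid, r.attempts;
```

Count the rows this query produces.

Evaluate left to right. First `users p LEFT JOIN bridge q` on uid: 7 row(s).
Then LEFT JOIN `logins r` on ref_id: each of those 7 rows is kept; rows whose q.ref_id has no match in r get NULL for r's columns.
Result: 7 row(s).

7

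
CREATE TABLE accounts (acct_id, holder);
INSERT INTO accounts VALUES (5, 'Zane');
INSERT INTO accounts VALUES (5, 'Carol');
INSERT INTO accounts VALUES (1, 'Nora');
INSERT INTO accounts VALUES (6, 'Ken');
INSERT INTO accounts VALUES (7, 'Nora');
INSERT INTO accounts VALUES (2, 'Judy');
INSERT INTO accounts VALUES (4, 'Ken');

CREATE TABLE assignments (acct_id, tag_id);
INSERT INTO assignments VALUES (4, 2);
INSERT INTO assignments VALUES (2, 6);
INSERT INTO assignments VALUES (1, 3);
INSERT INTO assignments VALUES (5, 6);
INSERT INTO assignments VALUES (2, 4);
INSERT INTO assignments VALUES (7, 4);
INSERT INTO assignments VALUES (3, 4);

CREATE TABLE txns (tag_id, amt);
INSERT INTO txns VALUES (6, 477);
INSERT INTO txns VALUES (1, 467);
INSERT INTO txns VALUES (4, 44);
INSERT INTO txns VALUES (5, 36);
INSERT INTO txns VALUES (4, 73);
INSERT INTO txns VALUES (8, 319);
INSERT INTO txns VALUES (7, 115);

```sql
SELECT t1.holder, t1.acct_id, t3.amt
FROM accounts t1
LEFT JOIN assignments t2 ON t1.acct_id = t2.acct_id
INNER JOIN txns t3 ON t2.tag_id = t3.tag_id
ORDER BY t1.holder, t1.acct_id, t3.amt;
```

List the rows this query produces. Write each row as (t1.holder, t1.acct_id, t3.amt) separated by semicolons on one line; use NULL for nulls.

(Carol, 5, 477); (Judy, 2, 44); (Judy, 2, 73); (Judy, 2, 477); (Nora, 7, 44); (Nora, 7, 73); (Zane, 5, 477)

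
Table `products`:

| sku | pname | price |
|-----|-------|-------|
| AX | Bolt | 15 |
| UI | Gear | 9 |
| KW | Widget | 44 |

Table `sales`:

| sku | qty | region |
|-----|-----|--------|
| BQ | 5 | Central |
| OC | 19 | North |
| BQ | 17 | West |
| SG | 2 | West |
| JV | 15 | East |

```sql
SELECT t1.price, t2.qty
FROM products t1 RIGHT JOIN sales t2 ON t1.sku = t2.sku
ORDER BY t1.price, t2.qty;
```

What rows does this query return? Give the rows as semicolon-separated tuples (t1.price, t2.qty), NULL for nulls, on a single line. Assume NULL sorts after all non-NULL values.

RIGHT JOIN keeps every row from `sales`; unmatched rows get NULL for `products`'s columns.
Matching on t1.sku = t2.sku.
- t1 (sku=AX) has no partner in t2.
- t1 (sku=UI) has no partner in t2.
- t1 (sku=KW) has no partner in t2.
- 5 t2 row(s) had no t1 match → kept, t1 columns NULL.
After projecting and ordering:
t1.price | t2.qty
NULL | 2
NULL | 5
NULL | 15
NULL | 17
NULL | 19

(NULL, 2); (NULL, 5); (NULL, 15); (NULL, 17); (NULL, 19)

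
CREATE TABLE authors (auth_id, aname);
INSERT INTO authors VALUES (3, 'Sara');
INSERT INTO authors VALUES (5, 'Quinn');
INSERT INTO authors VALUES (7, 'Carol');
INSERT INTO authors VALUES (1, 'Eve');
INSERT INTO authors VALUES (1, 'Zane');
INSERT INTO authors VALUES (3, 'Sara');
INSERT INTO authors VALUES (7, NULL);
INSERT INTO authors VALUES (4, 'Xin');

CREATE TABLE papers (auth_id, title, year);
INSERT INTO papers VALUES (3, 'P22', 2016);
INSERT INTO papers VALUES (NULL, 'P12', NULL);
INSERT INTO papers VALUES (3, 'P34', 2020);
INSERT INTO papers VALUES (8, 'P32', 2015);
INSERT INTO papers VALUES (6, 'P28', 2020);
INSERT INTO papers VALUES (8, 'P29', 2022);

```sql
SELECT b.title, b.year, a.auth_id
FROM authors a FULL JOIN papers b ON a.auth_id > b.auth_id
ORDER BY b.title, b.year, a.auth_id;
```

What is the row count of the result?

17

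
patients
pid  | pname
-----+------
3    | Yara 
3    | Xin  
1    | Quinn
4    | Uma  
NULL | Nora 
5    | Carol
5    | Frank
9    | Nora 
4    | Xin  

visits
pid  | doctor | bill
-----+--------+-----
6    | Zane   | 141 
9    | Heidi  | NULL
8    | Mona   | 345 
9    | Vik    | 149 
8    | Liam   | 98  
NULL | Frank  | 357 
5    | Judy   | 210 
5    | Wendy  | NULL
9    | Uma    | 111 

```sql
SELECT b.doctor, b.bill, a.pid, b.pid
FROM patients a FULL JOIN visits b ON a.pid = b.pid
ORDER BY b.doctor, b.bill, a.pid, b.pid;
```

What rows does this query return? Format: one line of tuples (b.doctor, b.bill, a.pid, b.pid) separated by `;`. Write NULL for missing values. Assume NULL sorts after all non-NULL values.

FULL OUTER JOIN keeps every row from both sides; unmatched rows get NULL for the other side's columns.
Matching on a.pid = b.pid. A NULL in a compared column never satisfies the condition.
- pid=3: no b row matches, row kept with b columns NULL.
- pid=3: no b row matches, row kept with b columns NULL.
- pid=1: no b row matches, row kept with b columns NULL.
- pid=4: no b row matches, row kept with b columns NULL.
- pid=NULL: no b row matches, row kept with b columns NULL.
- pid=5: 2 matching b row(s), so 2 row(s) emitted.
- pid=5: 2 matching b row(s), so 2 row(s) emitted.
- pid=9: 3 matching b row(s), so 3 row(s) emitted.
- pid=4: no b row matches, row kept with b columns NULL.
- 4 row(s) from b found no a partner → padded with NULL.

(Frank, 357, NULL, NULL); (Heidi, NULL, 9, 9); (Judy, 210, 5, 5); (Judy, 210, 5, 5); (Liam, 98, NULL, 8); (Mona, 345, NULL, 8); (Uma, 111, 9, 9); (Vik, 149, 9, 9); (Wendy, NULL, 5, 5); (Wendy, NULL, 5, 5); (Zane, 141, NULL, 6); (NULL, NULL, 1, NULL); (NULL, NULL, 3, NULL); (NULL, NULL, 3, NULL); (NULL, NULL, 4, NULL); (NULL, NULL, 4, NULL); (NULL, NULL, NULL, NULL)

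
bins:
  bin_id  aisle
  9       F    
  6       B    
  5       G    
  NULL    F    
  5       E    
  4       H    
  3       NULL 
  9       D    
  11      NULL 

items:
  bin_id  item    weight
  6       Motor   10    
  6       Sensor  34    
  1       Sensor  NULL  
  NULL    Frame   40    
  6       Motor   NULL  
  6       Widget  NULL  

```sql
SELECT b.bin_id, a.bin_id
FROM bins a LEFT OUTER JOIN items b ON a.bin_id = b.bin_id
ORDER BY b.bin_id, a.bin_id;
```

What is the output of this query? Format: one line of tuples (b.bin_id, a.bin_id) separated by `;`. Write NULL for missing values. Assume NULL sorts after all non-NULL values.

(6, 6); (6, 6); (6, 6); (6, 6); (NULL, 3); (NULL, 4); (NULL, 5); (NULL, 5); (NULL, 9); (NULL, 9); (NULL, 11); (NULL, NULL)

LEFT JOIN keeps every row from `bins`; unmatched rows get NULL for `items`'s columns.
Matching on a.bin_id = b.bin_id. A NULL in a compared column never satisfies the condition.
- a (bin_id=9) has no partner → padded with NULL.
- a (bin_id=6) pairs with 4 row(s) of b.
- a (bin_id=5) has no partner → padded with NULL.
- a (bin_id=NULL) has no partner → padded with NULL.
- a (bin_id=5) has no partner → padded with NULL.
- a (bin_id=4) has no partner → padded with NULL.
- a (bin_id=3) has no partner → padded with NULL.
- a (bin_id=9) has no partner → padded with NULL.
- a (bin_id=11) has no partner → padded with NULL.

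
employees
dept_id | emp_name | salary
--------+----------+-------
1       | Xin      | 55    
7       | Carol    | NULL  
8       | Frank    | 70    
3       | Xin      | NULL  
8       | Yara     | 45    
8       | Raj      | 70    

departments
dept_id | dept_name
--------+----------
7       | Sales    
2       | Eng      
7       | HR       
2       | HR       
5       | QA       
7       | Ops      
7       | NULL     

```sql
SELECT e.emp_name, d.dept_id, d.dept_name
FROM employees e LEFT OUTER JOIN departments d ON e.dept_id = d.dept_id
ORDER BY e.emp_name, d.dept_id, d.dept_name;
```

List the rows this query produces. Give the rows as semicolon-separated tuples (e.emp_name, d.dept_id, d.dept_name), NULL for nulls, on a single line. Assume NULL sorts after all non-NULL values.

(Carol, 7, HR); (Carol, 7, Ops); (Carol, 7, Sales); (Carol, 7, NULL); (Frank, NULL, NULL); (Raj, NULL, NULL); (Xin, NULL, NULL); (Xin, NULL, NULL); (Yara, NULL, NULL)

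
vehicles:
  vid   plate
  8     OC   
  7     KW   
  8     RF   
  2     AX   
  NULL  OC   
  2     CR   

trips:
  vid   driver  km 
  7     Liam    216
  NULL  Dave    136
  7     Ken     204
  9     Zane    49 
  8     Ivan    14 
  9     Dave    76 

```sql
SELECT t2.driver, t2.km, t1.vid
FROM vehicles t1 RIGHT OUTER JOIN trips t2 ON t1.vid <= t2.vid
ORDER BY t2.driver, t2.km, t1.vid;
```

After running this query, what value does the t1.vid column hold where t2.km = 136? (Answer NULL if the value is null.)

NULL

RIGHT JOIN keeps every row from `trips`; unmatched rows get NULL for `vehicles`'s columns.
Matching on t1.vid <= t2.vid. A NULL in a compared column never satisfies the condition.
- vid=8: 3 matching t2 row(s), so 3 row(s) emitted.
- vid=7: 5 matching t2 row(s), so 5 row(s) emitted.
- vid=8: 3 matching t2 row(s), so 3 row(s) emitted.
- vid=2: 5 matching t2 row(s), so 5 row(s) emitted.
- vid=NULL: no matching t2 row.
- vid=2: 5 matching t2 row(s), so 5 row(s) emitted.
- 1 row(s) from t2 found no t1 partner → padded with NULL.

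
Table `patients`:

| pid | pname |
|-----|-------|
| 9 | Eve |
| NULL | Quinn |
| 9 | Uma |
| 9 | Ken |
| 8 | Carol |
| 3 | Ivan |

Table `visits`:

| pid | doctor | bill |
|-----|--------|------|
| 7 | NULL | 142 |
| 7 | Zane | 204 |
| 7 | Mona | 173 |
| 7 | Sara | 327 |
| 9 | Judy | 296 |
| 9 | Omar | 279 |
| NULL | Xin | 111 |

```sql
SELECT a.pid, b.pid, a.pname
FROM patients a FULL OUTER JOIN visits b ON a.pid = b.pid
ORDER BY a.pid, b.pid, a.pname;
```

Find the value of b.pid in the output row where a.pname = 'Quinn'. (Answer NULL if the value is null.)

NULL

FULL OUTER JOIN keeps every row from both sides; unmatched rows get NULL for the other side's columns.
Matching on a.pid = b.pid. A NULL in a compared column never satisfies the condition.
Matched pairs: 6; unmatched a rows kept: 3; unmatched b rows kept: 5.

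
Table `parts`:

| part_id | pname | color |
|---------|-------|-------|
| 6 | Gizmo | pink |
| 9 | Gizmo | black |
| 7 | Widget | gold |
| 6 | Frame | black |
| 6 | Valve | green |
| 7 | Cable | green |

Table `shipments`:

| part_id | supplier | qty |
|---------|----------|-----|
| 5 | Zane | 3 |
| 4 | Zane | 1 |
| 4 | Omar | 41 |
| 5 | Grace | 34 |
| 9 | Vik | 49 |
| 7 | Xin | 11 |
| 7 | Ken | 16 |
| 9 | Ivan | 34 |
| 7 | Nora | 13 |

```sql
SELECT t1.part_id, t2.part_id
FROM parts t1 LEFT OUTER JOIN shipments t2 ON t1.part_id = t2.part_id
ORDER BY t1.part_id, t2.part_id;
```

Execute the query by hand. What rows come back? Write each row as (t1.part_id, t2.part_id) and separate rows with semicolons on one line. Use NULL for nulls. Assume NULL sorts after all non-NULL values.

LEFT JOIN keeps every row from `parts`; unmatched rows get NULL for `shipments`'s columns.
Matching on t1.part_id = t2.part_id.
- t1 (part_id=6) has no partner → padded with NULL.
- t1 (part_id=9) pairs with 2 row(s) of t2.
- t1 (part_id=7) pairs with 3 row(s) of t2.
- t1 (part_id=6) has no partner → padded with NULL.
- t1 (part_id=6) has no partner → padded with NULL.
- t1 (part_id=7) pairs with 3 row(s) of t2.

(6, NULL); (6, NULL); (6, NULL); (7, 7); (7, 7); (7, 7); (7, 7); (7, 7); (7, 7); (9, 9); (9, 9)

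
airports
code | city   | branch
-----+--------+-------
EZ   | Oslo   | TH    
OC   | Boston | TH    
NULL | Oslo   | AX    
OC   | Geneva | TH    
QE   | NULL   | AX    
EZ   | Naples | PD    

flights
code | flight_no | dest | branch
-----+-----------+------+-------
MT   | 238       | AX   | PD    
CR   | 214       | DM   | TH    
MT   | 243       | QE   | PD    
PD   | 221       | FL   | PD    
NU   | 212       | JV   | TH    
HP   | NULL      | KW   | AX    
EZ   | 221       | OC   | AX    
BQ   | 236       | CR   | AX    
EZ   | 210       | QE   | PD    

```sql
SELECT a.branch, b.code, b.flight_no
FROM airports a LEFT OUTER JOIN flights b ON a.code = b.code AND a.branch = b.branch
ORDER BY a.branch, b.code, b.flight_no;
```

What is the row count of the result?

LEFT JOIN keeps every row from `airports`; unmatched rows get NULL for `flights`'s columns.
Matching on a.code = b.code AND a.branch = b.branch. A NULL in a compared column never satisfies the condition.
Matched pairs: 1; unmatched a rows kept: 5.
Total: 1 matched + 5 padded = 6 rows.

6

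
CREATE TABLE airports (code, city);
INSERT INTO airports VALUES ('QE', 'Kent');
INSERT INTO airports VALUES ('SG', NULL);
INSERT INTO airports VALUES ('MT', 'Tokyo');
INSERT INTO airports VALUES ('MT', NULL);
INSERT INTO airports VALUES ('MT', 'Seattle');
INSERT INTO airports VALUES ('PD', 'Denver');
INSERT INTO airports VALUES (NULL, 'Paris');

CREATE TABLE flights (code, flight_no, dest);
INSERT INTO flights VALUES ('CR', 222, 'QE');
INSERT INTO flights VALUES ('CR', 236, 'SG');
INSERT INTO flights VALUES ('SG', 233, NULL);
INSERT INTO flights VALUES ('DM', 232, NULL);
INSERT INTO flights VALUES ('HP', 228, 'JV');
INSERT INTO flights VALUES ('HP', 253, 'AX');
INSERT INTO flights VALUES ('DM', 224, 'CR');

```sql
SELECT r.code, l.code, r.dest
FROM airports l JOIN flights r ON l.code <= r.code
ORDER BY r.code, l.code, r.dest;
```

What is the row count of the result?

INNER JOIN keeps only pairs where the ON condition holds.
Matching on l.code <= r.code. A NULL in a compared column never satisfies the condition.
Matched pairs: 6.
Total: 6 rows.

6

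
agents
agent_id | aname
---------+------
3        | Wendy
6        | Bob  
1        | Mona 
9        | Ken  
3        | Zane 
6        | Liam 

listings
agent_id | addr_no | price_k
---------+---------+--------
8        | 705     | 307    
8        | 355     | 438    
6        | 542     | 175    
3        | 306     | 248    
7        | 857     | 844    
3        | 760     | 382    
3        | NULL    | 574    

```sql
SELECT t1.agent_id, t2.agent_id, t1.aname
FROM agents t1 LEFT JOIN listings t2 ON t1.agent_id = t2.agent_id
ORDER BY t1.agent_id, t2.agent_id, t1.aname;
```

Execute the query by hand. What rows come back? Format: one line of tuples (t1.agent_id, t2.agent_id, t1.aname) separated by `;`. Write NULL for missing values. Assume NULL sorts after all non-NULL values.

(1, NULL, Mona); (3, 3, Wendy); (3, 3, Wendy); (3, 3, Wendy); (3, 3, Zane); (3, 3, Zane); (3, 3, Zane); (6, 6, Bob); (6, 6, Liam); (9, NULL, Ken)

LEFT JOIN keeps every row from `agents`; unmatched rows get NULL for `listings`'s columns.
Matching on t1.agent_id = t2.agent_id.
- agent_id=3: 3 matching t2 row(s), so 3 row(s) emitted.
- agent_id=6: 1 matching t2 row(s), so 1 row(s) emitted.
- agent_id=1: no t2 row matches, row kept with t2 columns NULL.
- agent_id=9: no t2 row matches, row kept with t2 columns NULL.
- agent_id=3: 3 matching t2 row(s), so 3 row(s) emitted.
- agent_id=6: 1 matching t2 row(s), so 1 row(s) emitted.
After projecting and ordering:
t1.agent_id | t2.agent_id | t1.aname
1 | NULL | Mona
3 | 3 | Wendy
3 | 3 | Wendy
3 | 3 | Wendy
3 | 3 | Zane
3 | 3 | Zane
3 | 3 | Zane
6 | 6 | Bob
6 | 6 | Liam
9 | NULL | Ken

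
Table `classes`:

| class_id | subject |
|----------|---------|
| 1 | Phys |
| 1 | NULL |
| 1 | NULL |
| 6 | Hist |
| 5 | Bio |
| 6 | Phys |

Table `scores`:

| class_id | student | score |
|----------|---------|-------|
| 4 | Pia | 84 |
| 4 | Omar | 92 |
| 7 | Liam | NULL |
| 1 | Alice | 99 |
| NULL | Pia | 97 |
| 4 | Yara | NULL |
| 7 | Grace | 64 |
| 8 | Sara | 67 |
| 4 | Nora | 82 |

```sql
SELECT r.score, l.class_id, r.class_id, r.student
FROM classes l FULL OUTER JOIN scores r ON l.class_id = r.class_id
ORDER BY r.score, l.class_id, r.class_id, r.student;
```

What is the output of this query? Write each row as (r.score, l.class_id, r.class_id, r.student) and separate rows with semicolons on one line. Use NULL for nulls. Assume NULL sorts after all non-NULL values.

FULL OUTER JOIN keeps every row from both sides; unmatched rows get NULL for the other side's columns.
Matching on l.class_id = r.class_id. A NULL in a compared column never satisfies the condition.
- l[0] class_id=1 → 1 match(es) in r → 1 row(s).
- l[1] class_id=1 → 1 match(es) in r → 1 row(s).
- l[2] class_id=1 → 1 match(es) in r → 1 row(s).
- l[3] class_id=6 → no match; kept with NULLs on the r side.
- l[4] class_id=5 → no match; kept with NULLs on the r side.
- l[5] class_id=6 → no match; kept with NULLs on the r side.
- 8 row(s) from r found no l partner → padded with NULL.

(64, NULL, 7, Grace); (67, NULL, 8, Sara); (82, NULL, 4, Nora); (84, NULL, 4, Pia); (92, NULL, 4, Omar); (97, NULL, NULL, Pia); (99, 1, 1, Alice); (99, 1, 1, Alice); (99, 1, 1, Alice); (NULL, 5, NULL, NULL); (NULL, 6, NULL, NULL); (NULL, 6, NULL, NULL); (NULL, NULL, 4, Yara); (NULL, NULL, 7, Liam)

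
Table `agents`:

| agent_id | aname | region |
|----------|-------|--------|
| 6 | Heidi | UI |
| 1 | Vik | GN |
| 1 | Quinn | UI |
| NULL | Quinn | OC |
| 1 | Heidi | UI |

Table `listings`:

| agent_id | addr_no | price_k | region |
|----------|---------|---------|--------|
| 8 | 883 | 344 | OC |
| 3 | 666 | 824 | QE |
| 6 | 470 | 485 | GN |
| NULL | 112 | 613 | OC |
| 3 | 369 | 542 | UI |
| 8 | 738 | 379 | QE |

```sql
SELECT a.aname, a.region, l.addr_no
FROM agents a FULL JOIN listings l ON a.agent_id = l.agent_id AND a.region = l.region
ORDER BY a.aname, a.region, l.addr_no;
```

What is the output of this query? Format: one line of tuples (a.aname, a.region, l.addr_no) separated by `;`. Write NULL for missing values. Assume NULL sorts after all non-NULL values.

(Heidi, UI, NULL); (Heidi, UI, NULL); (Quinn, OC, NULL); (Quinn, UI, NULL); (Vik, GN, NULL); (NULL, NULL, 112); (NULL, NULL, 369); (NULL, NULL, 470); (NULL, NULL, 666); (NULL, NULL, 738); (NULL, NULL, 883)

FULL OUTER JOIN keeps every row from both sides; unmatched rows get NULL for the other side's columns.
Matching on a.agent_id = l.agent_id AND a.region = l.region. A NULL in a compared column never satisfies the condition.
Matched pairs: 0; unmatched a rows kept: 5; unmatched l rows kept: 6.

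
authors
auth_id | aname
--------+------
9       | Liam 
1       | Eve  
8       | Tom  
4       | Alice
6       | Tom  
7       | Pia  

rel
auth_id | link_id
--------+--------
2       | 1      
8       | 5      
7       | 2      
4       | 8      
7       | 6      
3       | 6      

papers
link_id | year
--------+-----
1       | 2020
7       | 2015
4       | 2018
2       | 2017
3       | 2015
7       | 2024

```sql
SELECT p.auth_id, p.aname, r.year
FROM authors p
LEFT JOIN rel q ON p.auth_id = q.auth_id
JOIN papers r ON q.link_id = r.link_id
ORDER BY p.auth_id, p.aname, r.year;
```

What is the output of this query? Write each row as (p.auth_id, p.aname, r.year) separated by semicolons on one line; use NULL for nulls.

Step 1 — p LEFT JOIN q on auth_id → 7 row(s).
Then INNER JOIN `papers r` on link_id: keep only rows whose q.link_id appears in r.

(7, Pia, 2017)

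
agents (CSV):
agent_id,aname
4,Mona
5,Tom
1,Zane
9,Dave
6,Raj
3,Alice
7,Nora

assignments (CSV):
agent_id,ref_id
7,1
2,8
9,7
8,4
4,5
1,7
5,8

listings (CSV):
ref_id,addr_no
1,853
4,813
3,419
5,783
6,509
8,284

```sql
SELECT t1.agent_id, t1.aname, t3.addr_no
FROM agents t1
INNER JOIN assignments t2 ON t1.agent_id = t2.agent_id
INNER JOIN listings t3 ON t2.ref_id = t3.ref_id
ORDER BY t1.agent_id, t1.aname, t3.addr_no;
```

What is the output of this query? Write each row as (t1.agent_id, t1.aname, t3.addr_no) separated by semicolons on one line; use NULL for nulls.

Step 1 — t1 INNER JOIN t2 on agent_id → 5 row(s).
Then INNER JOIN `listings t3` on ref_id: keep only rows whose t2.ref_id appears in t3.

(4, Mona, 783); (5, Tom, 284); (7, Nora, 853)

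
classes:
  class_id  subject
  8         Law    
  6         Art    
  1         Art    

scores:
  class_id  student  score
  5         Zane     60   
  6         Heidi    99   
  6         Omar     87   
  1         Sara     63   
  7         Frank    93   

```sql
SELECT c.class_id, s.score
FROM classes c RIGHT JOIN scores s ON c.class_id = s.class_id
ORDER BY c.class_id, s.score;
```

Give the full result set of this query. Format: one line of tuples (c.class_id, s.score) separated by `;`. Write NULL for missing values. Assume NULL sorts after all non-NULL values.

(1, 63); (6, 87); (6, 99); (NULL, 60); (NULL, 93)

RIGHT JOIN keeps every row from `scores`; unmatched rows get NULL for `classes`'s columns.
Matching on c.class_id = s.class_id.
- class_id=8: no matching s row.
- class_id=6: 2 matching s row(s), so 2 row(s) emitted.
- class_id=1: 1 matching s row(s), so 1 row(s) emitted.
- 2 s row(s) had no c match → kept, c columns NULL.
After projecting and ordering:
c.class_id | s.score
1 | 63
6 | 87
6 | 99
NULL | 60
NULL | 93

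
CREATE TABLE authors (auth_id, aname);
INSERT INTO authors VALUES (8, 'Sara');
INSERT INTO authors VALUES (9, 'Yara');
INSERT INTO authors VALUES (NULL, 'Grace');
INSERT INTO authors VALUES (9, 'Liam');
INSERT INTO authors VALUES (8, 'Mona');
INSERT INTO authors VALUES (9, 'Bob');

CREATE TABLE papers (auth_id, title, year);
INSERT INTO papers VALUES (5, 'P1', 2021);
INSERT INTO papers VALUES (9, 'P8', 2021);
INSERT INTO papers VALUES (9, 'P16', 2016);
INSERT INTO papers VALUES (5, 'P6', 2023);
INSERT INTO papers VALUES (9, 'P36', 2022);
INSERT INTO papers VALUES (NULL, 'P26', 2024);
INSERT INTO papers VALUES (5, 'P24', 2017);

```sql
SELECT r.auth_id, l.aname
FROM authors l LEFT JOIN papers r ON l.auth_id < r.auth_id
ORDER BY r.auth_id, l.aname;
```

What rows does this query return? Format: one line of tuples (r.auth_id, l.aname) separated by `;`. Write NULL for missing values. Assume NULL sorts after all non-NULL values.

LEFT JOIN keeps every row from `authors`; unmatched rows get NULL for `papers`'s columns.
Matching on l.auth_id < r.auth_id. A NULL in a compared column never satisfies the condition.
- auth_id=8: 3 matching r row(s), so 3 row(s) emitted.
- auth_id=9: no r row matches, row kept with r columns NULL.
- auth_id=NULL: no r row matches, row kept with r columns NULL.
- auth_id=9: no r row matches, row kept with r columns NULL.
- auth_id=8: 3 matching r row(s), so 3 row(s) emitted.
- auth_id=9: no r row matches, row kept with r columns NULL.
After projecting and ordering:
r.auth_id | l.aname
9 | Mona
9 | Mona
9 | Mona
9 | Sara
9 | Sara
9 | Sara
NULL | Bob
NULL | Grace
NULL | Liam
NULL | Yara

(9, Mona); (9, Mona); (9, Mona); (9, Sara); (9, Sara); (9, Sara); (NULL, Bob); (NULL, Grace); (NULL, Liam); (NULL, Yara)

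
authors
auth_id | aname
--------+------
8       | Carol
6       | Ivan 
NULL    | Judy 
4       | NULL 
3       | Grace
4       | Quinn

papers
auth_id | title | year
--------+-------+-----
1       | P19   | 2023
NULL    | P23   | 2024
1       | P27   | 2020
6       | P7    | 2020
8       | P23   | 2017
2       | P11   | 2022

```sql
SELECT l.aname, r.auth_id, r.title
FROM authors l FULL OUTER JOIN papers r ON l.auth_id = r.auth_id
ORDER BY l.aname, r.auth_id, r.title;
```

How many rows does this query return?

FULL OUTER JOIN keeps every row from both sides; unmatched rows get NULL for the other side's columns.
Matching on l.auth_id = r.auth_id. A NULL in a compared column never satisfies the condition.
- l row (auth_id=8): matches 1 r row(s) → 1 output row(s).
- l row (auth_id=6): matches 1 r row(s) → 1 output row(s).
- l row (auth_id=NULL): no match → kept, r columns NULL.
- l row (auth_id=4): no match → kept, r columns NULL.
- l row (auth_id=3): no match → kept, r columns NULL.
- l row (auth_id=4): no match → kept, r columns NULL.
- 4 row(s) from r found no l partner → padded with NULL.
Total: 2 matched + 8 padded = 10 rows.

10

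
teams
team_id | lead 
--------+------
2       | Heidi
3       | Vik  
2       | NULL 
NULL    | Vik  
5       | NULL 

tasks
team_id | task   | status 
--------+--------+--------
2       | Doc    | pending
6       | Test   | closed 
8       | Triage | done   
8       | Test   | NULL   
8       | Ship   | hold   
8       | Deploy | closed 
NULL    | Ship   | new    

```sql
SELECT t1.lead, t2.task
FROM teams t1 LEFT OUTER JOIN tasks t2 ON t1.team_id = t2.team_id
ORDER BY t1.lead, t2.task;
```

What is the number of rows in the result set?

5

LEFT JOIN keeps every row from `teams`; unmatched rows get NULL for `tasks`'s columns.
Matching on t1.team_id = t2.team_id. A NULL in a compared column never satisfies the condition.
Matched pairs: 2; unmatched t1 rows kept: 3.
Total: 2 matched + 3 padded = 5 rows.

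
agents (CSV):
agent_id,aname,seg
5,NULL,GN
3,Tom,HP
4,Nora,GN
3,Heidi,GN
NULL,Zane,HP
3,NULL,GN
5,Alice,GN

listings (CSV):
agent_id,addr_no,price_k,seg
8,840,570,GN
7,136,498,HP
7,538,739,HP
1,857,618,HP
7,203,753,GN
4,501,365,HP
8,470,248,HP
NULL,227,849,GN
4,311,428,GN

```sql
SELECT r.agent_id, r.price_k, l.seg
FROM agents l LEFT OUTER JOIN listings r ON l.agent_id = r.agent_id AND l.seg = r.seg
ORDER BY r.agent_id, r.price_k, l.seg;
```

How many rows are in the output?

LEFT JOIN keeps every row from `agents`; unmatched rows get NULL for `listings`'s columns.
Matching on l.agent_id = r.agent_id AND l.seg = r.seg. A NULL in a compared column never satisfies the condition.
- agent_id=5, seg=GN: no r row matches, row kept with r columns NULL.
- agent_id=3, seg=HP: no r row matches, row kept with r columns NULL.
- agent_id=4, seg=GN: 1 matching r row(s), so 1 row(s) emitted.
- agent_id=3, seg=GN: no r row matches, row kept with r columns NULL.
- agent_id=NULL, seg=HP: no r row matches, row kept with r columns NULL.
- agent_id=3, seg=GN: no r row matches, row kept with r columns NULL.
- agent_id=5, seg=GN: no r row matches, row kept with r columns NULL.
Total: 1 matched + 6 padded = 7 rows.

7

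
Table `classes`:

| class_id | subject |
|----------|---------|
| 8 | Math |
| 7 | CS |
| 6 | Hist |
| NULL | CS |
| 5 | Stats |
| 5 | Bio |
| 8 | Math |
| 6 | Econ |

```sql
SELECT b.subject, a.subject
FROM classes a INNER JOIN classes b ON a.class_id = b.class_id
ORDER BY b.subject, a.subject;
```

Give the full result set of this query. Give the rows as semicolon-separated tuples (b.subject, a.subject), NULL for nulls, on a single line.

INNER JOIN keeps only pairs where the ON condition holds.
Matching on a.class_id = b.class_id. A NULL in a compared column never satisfies the condition.
Matched pairs: 13.

(Bio, Bio); (Bio, Stats); (CS, CS); (Econ, Econ); (Econ, Hist); (Hist, Econ); (Hist, Hist); (Math, Math); (Math, Math); (Math, Math); (Math, Math); (Stats, Bio); (Stats, Stats)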